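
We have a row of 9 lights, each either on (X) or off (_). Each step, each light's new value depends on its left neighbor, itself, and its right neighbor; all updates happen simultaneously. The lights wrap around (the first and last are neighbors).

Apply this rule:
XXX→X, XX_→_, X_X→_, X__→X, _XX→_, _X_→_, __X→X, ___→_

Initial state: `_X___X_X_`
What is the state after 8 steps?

_____X_X_

step 1: X_X_X___X
step 2: _____X_X_
step 3: ____X___X
step 4: X__X_X_X_
step 5: _XX______
step 6: X__X_____
step 7: _XX_X___X
step 8: _____X_X_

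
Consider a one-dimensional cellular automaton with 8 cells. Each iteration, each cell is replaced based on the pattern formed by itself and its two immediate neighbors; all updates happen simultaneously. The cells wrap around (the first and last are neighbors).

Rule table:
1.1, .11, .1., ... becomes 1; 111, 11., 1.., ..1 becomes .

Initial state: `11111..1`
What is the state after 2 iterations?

.......1
.11111.1

.11111.1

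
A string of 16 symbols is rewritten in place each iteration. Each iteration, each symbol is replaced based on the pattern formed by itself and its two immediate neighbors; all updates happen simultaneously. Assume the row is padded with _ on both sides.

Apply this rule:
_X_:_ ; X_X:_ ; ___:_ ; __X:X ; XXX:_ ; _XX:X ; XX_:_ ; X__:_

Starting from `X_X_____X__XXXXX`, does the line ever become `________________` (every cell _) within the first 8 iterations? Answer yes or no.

iteration 1: _______X__XX____
iteration 2: ______X__XX_____
iteration 3: _____X__XX______
iteration 4: ____X__XX_______
iteration 5: ___X__XX________
iteration 6: __X__XX_________
iteration 7: _X__XX__________
iteration 8: X__XX___________
iteration 8 is X__XX___________, still not uniform _

no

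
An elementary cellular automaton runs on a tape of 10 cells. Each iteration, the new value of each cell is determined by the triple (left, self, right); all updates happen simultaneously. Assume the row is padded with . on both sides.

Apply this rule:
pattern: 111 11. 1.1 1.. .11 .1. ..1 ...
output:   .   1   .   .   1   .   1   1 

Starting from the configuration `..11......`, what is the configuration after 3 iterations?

1111.11111
1..1.1...1
..1....11.

..1....11.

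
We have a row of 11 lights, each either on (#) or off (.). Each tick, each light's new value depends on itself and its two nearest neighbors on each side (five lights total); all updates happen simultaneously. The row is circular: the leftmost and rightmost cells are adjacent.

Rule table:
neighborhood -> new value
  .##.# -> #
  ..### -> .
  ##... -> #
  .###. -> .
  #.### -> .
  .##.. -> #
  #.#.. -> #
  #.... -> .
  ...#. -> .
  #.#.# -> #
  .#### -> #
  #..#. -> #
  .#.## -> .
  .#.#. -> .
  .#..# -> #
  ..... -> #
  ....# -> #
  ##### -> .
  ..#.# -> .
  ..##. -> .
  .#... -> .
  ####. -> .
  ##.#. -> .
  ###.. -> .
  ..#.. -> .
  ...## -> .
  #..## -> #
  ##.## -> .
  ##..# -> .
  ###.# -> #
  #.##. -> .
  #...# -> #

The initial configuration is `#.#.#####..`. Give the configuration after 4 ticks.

..#..#....#
##.##...#..
.#..###..##
.###....#.#

.###....#.#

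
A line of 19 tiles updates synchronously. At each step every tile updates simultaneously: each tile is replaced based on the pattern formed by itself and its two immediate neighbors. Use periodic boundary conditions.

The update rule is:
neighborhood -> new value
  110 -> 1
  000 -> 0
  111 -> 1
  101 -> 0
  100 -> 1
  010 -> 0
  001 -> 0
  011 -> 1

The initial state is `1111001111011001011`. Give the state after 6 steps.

1111101111011100011
1111101111011110011
1111101111011111011
1111101111011111011  (fixed point — unchanged through step 6)

1111101111011111011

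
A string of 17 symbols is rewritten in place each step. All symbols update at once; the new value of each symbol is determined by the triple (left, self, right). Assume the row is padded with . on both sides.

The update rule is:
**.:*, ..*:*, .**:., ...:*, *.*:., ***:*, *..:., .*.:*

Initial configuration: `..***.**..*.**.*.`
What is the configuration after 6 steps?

.*..*.**..*.**.*.

**.**..*.**..*.*.
.*..*.**..*.**.*.
**.**..*.**..*.*.  (repeats step 1; period 2)
step 6: .*..*.**..*.**.*.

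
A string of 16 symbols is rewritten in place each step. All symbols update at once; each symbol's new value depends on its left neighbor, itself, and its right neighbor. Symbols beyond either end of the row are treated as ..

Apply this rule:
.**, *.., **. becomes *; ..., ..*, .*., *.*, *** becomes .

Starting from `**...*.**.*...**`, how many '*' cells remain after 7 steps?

7

***....**..*..**
*.**...***..*.**
..***..*.**...**
..*.**...***..**
....***..*.**.**
....*.**...**.**
......***..**.**
count of *: 7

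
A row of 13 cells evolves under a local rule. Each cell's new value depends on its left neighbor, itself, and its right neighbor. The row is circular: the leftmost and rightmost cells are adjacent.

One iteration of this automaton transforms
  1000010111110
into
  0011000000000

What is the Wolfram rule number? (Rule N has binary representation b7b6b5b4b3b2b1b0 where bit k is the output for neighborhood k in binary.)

1

position 8: 111 → 0  (bit 7 = 0)
position 11: 110 → 0  (bit 6 = 0)
position 6: 101 → 0  (bit 5 = 0)
position 1: 100 → 0  (bit 4 = 0)
position 7: 011 → 0  (bit 3 = 0)
position 0: 010 → 0  (bit 2 = 0)
position 4: 001 → 0  (bit 1 = 0)
position 2: 000 → 1  (bit 0 = 1)
bits b7..b0 = 00000001 = 1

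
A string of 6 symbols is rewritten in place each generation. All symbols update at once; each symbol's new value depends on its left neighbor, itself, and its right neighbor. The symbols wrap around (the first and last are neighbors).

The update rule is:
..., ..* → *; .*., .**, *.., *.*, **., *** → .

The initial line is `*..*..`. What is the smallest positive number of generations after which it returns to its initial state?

3

..*..*
.*..*.
*..*..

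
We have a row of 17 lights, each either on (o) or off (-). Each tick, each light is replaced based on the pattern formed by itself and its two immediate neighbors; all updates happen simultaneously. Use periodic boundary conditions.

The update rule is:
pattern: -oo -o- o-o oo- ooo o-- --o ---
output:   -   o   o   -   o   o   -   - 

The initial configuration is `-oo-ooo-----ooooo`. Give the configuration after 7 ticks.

-oo-o-o-oooo-o---

tick 1: o--o-o-o-----ooo-
tick 2: oo-oooooo-----o-o
tick 3: o-o-oooo-o----oo-
tick 4: oooo-oo-ooo-----o
tick 5: ooo-o--o-o-o-----
tick 6: -o-ooo-oooooo----
tick 7: -oo-o-o-oooo-o---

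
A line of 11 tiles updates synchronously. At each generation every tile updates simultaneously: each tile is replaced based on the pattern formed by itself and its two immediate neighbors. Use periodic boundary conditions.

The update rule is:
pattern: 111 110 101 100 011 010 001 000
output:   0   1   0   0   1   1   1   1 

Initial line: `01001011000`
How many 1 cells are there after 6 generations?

7

11011011011
01011011010
11011011010
11011011010  (fixed point — unchanged through generation 6)
count of 1: 7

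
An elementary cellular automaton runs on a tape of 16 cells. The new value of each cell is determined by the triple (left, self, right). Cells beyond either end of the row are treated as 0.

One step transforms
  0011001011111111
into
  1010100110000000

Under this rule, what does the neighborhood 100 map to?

At position 4 the neighborhood is 100; the next row has 1 there.

1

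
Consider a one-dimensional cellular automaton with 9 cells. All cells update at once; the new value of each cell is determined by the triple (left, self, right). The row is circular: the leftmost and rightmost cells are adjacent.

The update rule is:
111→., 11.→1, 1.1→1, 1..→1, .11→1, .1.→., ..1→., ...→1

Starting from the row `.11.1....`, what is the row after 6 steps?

step 1: .111.1111
step 2: 11.111..1
step 3: .111.11.1
step 4: 11.11111.
step 5: 1111...11
step 6: ...111.1.

...111.1.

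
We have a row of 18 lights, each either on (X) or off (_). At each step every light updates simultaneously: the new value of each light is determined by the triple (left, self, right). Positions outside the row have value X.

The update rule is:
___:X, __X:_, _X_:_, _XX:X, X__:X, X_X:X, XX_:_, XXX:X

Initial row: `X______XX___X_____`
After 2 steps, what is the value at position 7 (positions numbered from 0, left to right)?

_

_XXXXX_X_XX__XXXX_
XXXXX_X_XX_X_XXX_X
position 7 holds _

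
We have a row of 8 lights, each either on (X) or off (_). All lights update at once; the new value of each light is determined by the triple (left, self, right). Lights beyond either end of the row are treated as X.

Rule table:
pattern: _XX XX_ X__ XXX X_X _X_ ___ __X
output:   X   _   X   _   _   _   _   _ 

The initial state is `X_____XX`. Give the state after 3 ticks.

X__X____

tick 1: _X____X_
tick 2: __X_____
tick 3: X__X____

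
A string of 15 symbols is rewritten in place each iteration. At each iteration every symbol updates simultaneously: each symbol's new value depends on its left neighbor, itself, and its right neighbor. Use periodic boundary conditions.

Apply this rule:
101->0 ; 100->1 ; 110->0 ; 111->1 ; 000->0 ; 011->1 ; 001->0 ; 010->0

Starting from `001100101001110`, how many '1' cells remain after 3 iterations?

3

iteration 1: 001010000101101
iteration 2: 100001000001000
iteration 3: 010000100000100
count of 1: 3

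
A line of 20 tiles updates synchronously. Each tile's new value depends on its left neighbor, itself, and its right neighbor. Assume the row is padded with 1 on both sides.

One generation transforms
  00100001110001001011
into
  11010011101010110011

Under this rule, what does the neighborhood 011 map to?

1

At position 7 the neighborhood is 011; the next row has 1 there.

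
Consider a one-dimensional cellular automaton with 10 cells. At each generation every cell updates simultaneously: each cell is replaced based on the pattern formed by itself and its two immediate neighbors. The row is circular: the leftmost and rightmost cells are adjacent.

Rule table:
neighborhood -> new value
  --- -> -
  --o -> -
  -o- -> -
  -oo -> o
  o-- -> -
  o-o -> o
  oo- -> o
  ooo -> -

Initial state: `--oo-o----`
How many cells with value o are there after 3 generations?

--ooo-----
--o-o-----
---o------
count of o: 1

1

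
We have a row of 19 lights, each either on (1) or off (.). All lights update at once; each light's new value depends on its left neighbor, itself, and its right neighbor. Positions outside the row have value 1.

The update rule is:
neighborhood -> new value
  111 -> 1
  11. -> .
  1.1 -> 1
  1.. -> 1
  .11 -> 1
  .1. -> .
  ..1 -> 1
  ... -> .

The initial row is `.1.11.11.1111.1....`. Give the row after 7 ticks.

1.11.11.1111.1.1..1
.11.11.1111.1.1.111
11.11.1111.1.1.1111
1.11.1111.1.1.11111
.11.1111.1.1.111111
11.1111.1.1.1111111
1.1111.1.1.11111111

1.1111.1.1.11111111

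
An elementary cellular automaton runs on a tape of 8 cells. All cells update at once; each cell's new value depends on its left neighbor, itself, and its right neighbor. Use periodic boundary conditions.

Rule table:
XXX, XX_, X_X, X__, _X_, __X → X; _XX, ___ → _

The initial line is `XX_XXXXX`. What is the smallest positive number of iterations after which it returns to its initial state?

XXX_XXXX
XXXX_XXX
XXXXX_XX
XXXXXX_X
XXXXXXX_
_XXXXXXX
X_XXXXXX
XX_XXXXX

8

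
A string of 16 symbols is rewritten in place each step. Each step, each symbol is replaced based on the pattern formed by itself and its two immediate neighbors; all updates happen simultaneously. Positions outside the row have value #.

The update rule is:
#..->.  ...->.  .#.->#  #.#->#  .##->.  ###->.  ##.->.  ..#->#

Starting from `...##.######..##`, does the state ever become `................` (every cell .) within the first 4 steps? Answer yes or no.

..#..#.......#..
.##.##......##.#
#..#.......#..#.
..##......##.###
step 4 is ..##......##.###, still not uniform .

no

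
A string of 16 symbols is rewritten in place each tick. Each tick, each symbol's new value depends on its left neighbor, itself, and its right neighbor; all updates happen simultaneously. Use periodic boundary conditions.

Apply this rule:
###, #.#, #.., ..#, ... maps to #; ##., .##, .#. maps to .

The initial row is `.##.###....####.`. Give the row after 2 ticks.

.##.#.#.##.#..#.

#..#.#.####.##.#
.##.#.#.##.#..#.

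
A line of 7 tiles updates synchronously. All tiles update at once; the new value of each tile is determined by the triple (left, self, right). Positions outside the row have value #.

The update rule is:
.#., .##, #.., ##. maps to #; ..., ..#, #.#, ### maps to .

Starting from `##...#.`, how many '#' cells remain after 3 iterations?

3

.##..#.
.###.#.
.#.#.#.
count of #: 3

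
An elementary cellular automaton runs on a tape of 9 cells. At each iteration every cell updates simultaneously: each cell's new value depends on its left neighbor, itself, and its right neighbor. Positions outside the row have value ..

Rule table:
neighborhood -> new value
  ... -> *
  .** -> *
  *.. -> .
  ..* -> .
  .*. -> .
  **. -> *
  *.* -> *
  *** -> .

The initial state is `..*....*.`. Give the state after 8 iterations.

*...**...
..*.**.**
*..******
...*....*
**...**..
**.*.**.*
***.****.
*.***..*.

*.***..*.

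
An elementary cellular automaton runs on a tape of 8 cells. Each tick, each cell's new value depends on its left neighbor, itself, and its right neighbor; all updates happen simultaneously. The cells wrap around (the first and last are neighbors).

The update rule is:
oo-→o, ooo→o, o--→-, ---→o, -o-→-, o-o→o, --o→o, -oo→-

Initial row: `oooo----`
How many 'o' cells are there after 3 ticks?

-ooo-ooo
o-ooo-oo
oo-ooo-o
count of o: 6

6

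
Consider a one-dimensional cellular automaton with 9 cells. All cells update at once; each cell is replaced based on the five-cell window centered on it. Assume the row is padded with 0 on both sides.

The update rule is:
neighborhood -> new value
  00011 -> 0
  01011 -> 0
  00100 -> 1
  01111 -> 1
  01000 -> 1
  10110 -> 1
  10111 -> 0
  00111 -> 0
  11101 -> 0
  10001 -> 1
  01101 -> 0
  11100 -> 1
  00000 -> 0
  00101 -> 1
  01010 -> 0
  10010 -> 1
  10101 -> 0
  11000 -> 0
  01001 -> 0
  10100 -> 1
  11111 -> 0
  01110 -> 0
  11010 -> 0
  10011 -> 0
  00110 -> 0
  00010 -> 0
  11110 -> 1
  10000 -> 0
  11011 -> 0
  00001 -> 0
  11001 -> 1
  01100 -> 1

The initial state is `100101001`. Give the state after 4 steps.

101100001

101101011
101000011
101100001
101100001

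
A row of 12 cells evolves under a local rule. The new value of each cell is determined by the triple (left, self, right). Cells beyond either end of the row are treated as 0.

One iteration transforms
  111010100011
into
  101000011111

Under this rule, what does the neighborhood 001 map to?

1

At position 9 the neighborhood is 001; the next row has 1 there.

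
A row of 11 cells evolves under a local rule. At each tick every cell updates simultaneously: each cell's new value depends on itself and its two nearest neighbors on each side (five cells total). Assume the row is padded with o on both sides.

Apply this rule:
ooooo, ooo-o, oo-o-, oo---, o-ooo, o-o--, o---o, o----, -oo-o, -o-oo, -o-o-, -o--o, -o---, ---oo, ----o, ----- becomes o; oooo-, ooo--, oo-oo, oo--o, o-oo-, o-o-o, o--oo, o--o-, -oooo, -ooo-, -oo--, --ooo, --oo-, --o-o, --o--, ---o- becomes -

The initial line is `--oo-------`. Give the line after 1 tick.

----ooooooo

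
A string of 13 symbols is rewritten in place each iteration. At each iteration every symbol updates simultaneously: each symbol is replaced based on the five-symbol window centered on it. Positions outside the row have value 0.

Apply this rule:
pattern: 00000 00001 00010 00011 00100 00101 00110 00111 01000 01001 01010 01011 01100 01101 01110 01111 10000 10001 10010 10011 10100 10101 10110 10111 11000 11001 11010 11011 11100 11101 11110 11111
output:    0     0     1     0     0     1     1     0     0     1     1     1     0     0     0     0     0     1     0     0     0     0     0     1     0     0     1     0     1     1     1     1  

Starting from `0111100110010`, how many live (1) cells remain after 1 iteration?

3

0001100100000
count of 1: 3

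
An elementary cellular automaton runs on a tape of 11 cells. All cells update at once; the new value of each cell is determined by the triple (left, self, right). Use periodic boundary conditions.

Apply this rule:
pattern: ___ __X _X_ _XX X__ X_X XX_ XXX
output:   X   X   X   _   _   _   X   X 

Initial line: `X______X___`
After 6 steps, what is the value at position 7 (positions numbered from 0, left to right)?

X

step 1: X_XXXXXX_XX
step 2: X__XXXXX__X
step 3: X_X_XXXX_X_
step 4: X_X__XXX_X_
step 5: X_X_X_XX_X_
step 6: X_X_X__X_X_
position 7 holds X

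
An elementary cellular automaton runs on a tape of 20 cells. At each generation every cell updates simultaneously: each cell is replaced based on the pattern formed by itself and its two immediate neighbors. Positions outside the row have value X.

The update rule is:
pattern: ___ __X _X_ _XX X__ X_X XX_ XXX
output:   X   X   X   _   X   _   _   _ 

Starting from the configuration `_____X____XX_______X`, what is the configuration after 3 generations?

XXXXXXXXXX__XXXXXXXX

XXXXXXXXXX__XXXXXXX_
__________XX________
XXXXXXXXXX__XXXXXXXX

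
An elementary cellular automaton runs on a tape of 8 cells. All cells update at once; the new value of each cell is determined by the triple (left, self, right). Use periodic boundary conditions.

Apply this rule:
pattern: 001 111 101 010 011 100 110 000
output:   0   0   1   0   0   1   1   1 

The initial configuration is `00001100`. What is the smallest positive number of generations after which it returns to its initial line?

11100111
00110000
10011111
11000000
01111110
00000011
11111001
00001100

8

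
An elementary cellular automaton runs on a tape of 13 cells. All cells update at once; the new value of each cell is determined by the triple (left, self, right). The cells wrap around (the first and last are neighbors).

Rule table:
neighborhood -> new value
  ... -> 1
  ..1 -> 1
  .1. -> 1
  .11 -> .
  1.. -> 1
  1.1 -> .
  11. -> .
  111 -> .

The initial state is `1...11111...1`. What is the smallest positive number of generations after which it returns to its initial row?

2

generation 1: .111.....111.
generation 2: 1...11111...1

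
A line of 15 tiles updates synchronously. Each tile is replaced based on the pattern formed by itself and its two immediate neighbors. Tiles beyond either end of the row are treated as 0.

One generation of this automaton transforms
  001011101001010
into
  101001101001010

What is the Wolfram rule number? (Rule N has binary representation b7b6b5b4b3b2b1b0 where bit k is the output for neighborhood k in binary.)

197

position 5: 111 → 1  (bit 7 = 1)
position 6: 110 → 1  (bit 6 = 1)
position 3: 101 → 0  (bit 5 = 0)
position 9: 100 → 0  (bit 4 = 0)
position 4: 011 → 0  (bit 3 = 0)
position 2: 010 → 1  (bit 2 = 1)
position 1: 001 → 0  (bit 1 = 0)
position 0: 000 → 1  (bit 0 = 1)
bits b7..b0 = 11000101 = 197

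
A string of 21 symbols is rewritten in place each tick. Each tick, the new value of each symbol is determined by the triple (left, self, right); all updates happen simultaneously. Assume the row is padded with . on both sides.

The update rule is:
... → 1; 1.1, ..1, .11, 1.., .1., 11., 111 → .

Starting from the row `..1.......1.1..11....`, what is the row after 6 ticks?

1...11111.........111
..1.......1111111....
1...11111.........111  (repeats tick 1; period 2)
tick 6: ..1.......1111111....

..1.......1111111....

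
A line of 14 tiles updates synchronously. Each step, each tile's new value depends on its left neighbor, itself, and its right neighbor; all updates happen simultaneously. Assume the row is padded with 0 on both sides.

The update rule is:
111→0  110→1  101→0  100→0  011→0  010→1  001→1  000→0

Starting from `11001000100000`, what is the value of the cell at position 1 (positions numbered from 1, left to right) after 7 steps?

0

01011001100000
11001010100000
01011010100000
11001010100000  (repeats step 2; period 2)
step 7: 01011010100000
position 1 holds 0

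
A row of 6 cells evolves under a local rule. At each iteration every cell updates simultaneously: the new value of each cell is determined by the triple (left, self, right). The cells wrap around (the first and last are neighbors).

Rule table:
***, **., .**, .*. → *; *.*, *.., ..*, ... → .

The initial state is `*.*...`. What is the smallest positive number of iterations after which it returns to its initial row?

1

iteration 1: *.*...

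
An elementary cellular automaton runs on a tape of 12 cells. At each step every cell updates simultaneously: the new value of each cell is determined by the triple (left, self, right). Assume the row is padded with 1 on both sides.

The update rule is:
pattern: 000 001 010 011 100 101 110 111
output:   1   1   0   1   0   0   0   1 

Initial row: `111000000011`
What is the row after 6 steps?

011111111111

110011111111
100111111111
001111111111
011111111111
011111111111  (fixed point — unchanged through step 6)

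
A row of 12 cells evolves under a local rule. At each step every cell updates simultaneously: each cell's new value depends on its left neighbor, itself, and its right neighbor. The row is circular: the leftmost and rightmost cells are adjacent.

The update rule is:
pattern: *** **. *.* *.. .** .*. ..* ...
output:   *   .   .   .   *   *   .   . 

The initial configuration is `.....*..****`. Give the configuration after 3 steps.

.....*..*...

.....*..***.
.....*..**..
.....*..*...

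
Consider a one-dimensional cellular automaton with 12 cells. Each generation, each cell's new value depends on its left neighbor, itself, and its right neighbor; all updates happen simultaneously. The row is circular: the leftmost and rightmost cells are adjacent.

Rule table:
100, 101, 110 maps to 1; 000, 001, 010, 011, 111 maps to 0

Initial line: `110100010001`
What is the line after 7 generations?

001000011010

generation 1: 011010001000
generation 2: 001101000100
generation 3: 000110100010
generation 4: 000011010001
generation 5: 100001101000
generation 6: 010000110100
generation 7: 001000011010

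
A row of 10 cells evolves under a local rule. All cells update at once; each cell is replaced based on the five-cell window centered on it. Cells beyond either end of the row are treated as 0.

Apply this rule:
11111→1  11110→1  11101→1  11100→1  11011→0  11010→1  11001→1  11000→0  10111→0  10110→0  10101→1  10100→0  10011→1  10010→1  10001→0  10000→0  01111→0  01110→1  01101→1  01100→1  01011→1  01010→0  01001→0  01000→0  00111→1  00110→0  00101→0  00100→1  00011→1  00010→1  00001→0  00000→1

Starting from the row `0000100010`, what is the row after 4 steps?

1101100110
0100111010
1101111100
0100011100

0100011100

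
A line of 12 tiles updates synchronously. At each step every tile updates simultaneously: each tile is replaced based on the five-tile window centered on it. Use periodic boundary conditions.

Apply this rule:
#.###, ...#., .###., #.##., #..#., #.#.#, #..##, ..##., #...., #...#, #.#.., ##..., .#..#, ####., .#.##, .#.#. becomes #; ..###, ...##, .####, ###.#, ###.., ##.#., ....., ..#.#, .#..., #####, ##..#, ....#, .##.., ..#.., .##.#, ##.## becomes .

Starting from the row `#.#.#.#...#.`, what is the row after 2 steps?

.....#..#..#

#######.##.#
.....#..#..#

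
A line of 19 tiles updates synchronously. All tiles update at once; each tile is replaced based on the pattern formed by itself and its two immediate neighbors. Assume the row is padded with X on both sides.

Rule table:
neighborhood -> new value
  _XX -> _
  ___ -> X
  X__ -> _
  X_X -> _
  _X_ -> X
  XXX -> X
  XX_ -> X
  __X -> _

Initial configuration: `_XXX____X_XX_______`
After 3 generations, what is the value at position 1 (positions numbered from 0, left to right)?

X

__XX_XX_X__X_XXXXX_
___X__X_X__X__XXXX_
_X_X__X_X__X___XXX_
position 1 holds X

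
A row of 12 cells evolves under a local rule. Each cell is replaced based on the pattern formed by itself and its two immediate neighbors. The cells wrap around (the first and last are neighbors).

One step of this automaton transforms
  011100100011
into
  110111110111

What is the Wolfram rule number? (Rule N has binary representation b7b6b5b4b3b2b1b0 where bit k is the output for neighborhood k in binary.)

position 2: 111 → 0  (bit 7 = 0)
position 3: 110 → 1  (bit 6 = 1)
position 0: 101 → 1  (bit 5 = 1)
position 4: 100 → 1  (bit 4 = 1)
position 1: 011 → 1  (bit 3 = 1)
position 6: 010 → 1  (bit 2 = 1)
position 5: 001 → 1  (bit 1 = 1)
position 8: 000 → 0  (bit 0 = 0)
bits b7..b0 = 01111110 = 126

126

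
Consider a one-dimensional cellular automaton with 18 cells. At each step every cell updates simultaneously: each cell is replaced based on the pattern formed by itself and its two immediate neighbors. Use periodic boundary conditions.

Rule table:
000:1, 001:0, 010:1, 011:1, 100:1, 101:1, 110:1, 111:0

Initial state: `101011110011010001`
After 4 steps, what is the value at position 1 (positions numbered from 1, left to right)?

step 1: 111110011011111101
step 2: 000011011110000111
step 3: 111011110011110101
step 4: 001110011010011111
position 1 holds 0

0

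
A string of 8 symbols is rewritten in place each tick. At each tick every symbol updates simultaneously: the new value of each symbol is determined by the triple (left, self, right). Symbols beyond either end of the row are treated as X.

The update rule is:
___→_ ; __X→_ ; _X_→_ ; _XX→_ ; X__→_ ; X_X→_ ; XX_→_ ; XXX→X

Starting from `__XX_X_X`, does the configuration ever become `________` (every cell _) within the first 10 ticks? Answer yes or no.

yes

tick 1: ________
all cells are _ at tick 1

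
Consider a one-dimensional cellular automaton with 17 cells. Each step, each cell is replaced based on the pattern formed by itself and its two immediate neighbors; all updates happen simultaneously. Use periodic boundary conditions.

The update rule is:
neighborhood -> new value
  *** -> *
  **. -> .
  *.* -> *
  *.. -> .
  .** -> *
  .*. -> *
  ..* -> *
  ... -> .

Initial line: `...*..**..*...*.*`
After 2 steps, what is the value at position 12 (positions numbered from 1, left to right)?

.

..**.**..**..****
.**.**..**..****.
position 12 holds .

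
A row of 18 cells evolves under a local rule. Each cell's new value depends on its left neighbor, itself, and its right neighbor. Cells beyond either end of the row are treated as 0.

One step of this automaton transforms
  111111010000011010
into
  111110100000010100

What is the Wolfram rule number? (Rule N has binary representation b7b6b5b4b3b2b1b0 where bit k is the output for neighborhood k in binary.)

position 1: 111 → 1  (bit 7 = 1)
position 5: 110 → 0  (bit 6 = 0)
position 6: 101 → 1  (bit 5 = 1)
position 8: 100 → 0  (bit 4 = 0)
position 0: 011 → 1  (bit 3 = 1)
position 7: 010 → 0  (bit 2 = 0)
position 12: 001 → 0  (bit 1 = 0)
position 9: 000 → 0  (bit 0 = 0)
bits b7..b0 = 10101000 = 168

168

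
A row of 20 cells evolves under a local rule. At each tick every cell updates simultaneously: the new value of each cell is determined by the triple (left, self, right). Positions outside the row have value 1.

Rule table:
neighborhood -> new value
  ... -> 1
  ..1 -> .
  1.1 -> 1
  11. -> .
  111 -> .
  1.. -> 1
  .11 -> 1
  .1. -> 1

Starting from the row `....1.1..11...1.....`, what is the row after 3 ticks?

11.1.11.1...11.111.1

111.1111.1.11.11111.
...11...1111.11....1
11.1.11.1...11.111.1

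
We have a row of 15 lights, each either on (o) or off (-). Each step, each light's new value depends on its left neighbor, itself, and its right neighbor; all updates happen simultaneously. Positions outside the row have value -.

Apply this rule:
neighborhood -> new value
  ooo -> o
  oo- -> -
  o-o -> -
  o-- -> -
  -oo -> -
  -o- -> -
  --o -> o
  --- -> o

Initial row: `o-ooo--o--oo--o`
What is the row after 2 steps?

---o--o--o---o-
ooo--o--o--oo--

ooo--o--o--oo--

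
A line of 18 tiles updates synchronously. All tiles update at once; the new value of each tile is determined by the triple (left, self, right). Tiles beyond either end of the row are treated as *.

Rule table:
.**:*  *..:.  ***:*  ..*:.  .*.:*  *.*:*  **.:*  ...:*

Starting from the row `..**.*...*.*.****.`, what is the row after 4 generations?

..****.*.*********
..****************
..****************  (fixed point — unchanged through generation 4)

..****************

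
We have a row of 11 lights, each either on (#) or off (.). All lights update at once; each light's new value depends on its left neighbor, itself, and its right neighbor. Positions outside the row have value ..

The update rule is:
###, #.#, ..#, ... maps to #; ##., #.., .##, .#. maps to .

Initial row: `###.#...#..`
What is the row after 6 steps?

##..#..#...

step 1: .#.#..##..#
step 2: #.#..#...#.
step 3: .#..#..##..
step 4: #..#..#...#
step 5: ..#..#..##.
step 6: ##..#..#...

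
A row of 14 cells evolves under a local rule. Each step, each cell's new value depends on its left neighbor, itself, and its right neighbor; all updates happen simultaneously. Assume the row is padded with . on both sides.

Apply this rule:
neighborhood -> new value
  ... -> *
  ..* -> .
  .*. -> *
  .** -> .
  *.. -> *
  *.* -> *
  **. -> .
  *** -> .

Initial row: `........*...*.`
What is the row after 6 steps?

.....*...*....

*******.***.**
.......*...*..
******.***.***
......*...*...
*****.***.****
.....*...*....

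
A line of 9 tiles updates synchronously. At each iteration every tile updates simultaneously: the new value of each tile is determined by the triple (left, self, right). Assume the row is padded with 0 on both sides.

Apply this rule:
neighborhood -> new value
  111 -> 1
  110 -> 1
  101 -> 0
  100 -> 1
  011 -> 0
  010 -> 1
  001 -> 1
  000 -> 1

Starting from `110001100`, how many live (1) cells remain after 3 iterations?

011110111
101110011
100111101
count of 1: 6

6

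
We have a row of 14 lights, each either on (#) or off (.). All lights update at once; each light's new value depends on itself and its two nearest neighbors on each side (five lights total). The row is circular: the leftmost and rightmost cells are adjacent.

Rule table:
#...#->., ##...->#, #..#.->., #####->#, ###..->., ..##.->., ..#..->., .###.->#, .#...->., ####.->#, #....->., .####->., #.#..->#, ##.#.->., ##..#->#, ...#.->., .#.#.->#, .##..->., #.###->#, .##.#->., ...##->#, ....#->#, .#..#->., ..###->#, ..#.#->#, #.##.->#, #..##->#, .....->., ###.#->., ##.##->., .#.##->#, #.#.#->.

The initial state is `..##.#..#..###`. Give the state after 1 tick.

##...#....###.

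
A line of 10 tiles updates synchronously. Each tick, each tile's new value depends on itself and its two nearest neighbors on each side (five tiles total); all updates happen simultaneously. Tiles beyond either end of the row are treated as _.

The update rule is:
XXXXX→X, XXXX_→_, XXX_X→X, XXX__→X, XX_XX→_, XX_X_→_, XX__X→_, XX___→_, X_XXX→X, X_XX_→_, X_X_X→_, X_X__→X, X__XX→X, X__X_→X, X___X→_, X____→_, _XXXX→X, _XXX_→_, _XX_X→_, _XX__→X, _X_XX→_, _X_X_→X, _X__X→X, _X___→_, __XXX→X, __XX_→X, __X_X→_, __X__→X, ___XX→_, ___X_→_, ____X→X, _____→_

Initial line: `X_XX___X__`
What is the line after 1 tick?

___X___X__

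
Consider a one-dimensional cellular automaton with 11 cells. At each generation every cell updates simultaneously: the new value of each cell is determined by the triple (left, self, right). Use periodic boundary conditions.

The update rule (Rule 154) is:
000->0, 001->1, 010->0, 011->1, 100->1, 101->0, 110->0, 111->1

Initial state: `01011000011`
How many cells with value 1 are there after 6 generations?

5

00010100110
00100011101
11010111000
10000110101
01001100001
00111010010
count of 1: 5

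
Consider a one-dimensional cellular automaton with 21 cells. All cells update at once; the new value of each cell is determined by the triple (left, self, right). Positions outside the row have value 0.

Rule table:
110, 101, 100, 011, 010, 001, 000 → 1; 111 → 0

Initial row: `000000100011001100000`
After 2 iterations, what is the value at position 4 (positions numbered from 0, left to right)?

111111111111111111111
100000000000000000001
position 4 holds 0

0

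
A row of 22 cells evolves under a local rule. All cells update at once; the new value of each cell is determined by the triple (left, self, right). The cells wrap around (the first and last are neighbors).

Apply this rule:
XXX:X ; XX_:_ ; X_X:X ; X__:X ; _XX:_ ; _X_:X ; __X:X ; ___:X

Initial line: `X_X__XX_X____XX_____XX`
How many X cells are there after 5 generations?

20

_XXXX__XXXXXX__XXXXX_X
X_XX_XX_XXXX_XX_XXX_XX
_X__X__X_XX_X__X_X_X_X
XXXXXXXXX__XXXXXXXXXXX
XXXXXXXX_XX_XXXXXXXXXX
count of X: 20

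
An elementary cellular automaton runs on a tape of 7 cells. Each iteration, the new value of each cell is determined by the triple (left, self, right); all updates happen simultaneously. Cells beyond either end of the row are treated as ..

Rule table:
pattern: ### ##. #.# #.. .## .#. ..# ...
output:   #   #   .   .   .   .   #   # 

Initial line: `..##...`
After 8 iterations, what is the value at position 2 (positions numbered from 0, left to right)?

#

iteration 1: ##.#.##
iteration 2: .#....#
iteration 3: #..###.
iteration 4: ..#.##.
iteration 5: ##...#.
iteration 6: .#.##..
iteration 7: #...#.#
iteration 8: ..##...
position 2 holds #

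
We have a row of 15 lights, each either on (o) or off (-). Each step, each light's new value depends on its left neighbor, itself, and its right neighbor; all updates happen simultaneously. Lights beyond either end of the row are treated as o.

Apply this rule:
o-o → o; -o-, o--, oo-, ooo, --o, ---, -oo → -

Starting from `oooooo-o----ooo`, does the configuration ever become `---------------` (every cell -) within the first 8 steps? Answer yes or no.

yes

------o--------
---------------
all cells are - at step 2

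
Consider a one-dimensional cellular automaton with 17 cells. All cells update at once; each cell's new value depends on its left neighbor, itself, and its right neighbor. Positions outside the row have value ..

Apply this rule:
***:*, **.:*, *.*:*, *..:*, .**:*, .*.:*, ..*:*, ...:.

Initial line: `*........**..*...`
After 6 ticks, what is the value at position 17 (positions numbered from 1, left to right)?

**......*******..
***....*********.
****..***********
*****************
*****************  (fixed point — unchanged through tick 6)
position 17 holds *

*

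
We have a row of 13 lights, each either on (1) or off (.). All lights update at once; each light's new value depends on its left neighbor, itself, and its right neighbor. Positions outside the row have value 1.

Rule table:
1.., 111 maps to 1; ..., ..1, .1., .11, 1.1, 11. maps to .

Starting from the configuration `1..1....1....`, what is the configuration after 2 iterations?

iteration 1: .1..1....1...
iteration 2: ..1..1....1..

..1..1....1..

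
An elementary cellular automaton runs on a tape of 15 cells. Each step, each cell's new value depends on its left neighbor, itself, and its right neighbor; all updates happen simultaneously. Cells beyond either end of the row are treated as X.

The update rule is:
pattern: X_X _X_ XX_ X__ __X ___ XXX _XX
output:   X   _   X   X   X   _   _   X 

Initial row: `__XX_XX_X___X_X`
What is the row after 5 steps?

XXXXXXXX_X_X_XX
_______XX_X_XX_
X_____XXXX_XXXX
XX___XX__XXX___
_XX_XXXXXX_XX_X

_XX_XXXXXX_XX_X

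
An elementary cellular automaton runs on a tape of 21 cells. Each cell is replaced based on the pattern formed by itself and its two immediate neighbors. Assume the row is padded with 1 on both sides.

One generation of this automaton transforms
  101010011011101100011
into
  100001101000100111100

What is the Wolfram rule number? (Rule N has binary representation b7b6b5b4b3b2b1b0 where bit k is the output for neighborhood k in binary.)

position 11: 111 → 0  (bit 7 = 0)
position 0: 110 → 1  (bit 6 = 1)
position 1: 101 → 0  (bit 5 = 0)
position 5: 100 → 1  (bit 4 = 1)
position 7: 011 → 0  (bit 3 = 0)
position 2: 010 → 0  (bit 2 = 0)
position 6: 001 → 1  (bit 1 = 1)
position 17: 000 → 1  (bit 0 = 1)
bits b7..b0 = 01010011 = 83

83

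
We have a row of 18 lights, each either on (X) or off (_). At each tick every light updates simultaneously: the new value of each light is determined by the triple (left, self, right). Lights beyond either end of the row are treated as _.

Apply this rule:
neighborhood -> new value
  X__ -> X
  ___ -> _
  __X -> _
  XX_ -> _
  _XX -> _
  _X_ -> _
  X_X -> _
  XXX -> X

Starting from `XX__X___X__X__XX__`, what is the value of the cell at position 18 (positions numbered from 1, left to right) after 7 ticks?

_

__X__X___X__X___X_
___X__X___X__X___X
____X__X___X__X___
_____X__X___X__X__
______X__X___X__X_
_______X__X___X__X
________X__X___X__
position 18 holds _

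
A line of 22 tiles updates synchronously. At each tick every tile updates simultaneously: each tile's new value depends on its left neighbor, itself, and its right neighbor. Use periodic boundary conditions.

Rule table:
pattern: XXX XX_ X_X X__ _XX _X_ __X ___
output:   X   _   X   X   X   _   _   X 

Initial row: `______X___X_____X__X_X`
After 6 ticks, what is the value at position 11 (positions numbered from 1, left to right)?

tick 1: XXXXX__XX__XXXX__X__X_
tick 2: XXXX_X_X_X_XXX_X__X__X
tick 3: XXX_X_X_X_XXX_X_X__X_X
tick 4: XX_X_X_X_XXX_X_X_X__XX
tick 5: X_X_X_X_XXX_X_X_X_X_XX
tick 6: _X_X_X_XXX_X_X_X_X_XXX
position 11 holds _

_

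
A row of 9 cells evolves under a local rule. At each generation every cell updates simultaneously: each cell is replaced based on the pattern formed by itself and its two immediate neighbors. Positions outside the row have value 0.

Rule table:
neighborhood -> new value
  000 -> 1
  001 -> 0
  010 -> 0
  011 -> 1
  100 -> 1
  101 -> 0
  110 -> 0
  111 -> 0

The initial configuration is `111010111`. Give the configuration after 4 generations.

100000100
011110011
010001010
001100001

001100001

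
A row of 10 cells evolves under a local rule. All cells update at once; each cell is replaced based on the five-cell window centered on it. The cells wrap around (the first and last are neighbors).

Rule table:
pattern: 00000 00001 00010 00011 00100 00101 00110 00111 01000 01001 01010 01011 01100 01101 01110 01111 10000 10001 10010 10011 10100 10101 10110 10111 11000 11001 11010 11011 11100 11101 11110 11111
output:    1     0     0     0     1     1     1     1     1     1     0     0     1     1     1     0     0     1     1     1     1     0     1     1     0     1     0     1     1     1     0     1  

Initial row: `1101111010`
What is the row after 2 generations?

1001111110

generation 1: 1111001000
generation 2: 1001111110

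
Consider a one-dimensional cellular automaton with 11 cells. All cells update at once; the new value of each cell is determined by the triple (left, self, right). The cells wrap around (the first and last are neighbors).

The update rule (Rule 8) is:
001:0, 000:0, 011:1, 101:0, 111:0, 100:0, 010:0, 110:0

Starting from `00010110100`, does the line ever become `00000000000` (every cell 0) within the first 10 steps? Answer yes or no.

yes

00000100000
00000000000
all cells are 0 at step 2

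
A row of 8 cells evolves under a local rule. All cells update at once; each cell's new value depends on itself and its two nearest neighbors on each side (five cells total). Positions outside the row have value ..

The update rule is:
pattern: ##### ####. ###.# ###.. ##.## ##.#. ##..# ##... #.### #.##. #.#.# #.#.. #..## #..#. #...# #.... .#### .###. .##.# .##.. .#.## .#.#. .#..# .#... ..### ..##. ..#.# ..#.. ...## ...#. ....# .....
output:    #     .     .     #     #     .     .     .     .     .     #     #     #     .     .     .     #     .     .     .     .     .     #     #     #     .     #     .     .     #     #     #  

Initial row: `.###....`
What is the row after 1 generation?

.#.#..##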